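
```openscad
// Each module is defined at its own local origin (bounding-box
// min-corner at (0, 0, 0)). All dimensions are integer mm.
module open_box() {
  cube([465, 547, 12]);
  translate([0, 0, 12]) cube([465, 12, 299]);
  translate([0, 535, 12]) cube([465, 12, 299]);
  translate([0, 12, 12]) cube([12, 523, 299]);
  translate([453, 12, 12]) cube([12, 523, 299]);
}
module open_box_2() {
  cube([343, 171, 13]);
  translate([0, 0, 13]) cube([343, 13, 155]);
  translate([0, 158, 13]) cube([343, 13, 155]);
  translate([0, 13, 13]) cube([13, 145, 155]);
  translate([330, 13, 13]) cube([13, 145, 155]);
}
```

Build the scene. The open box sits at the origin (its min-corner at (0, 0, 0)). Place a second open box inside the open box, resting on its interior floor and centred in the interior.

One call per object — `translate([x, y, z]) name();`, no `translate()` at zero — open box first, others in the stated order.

open_box();
translate([61, 188, 12]) open_box_2();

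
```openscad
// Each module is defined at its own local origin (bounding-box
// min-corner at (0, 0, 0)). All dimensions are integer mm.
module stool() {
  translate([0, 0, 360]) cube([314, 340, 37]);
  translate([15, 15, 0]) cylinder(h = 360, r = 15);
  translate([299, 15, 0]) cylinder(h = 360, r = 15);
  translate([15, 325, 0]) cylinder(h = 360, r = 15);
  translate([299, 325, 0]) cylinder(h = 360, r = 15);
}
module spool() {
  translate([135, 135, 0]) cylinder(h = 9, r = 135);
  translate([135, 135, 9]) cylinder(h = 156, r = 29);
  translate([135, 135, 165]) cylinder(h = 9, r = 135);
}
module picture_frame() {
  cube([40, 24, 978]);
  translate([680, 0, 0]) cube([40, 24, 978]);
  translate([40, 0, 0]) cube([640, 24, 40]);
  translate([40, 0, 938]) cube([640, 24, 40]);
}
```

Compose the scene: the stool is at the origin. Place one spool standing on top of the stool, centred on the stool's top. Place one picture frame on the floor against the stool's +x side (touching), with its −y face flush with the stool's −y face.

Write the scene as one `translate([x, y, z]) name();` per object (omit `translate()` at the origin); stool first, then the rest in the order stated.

stool();
translate([22, 35, 397]) spool();
translate([314, 0, 0]) picture_frame();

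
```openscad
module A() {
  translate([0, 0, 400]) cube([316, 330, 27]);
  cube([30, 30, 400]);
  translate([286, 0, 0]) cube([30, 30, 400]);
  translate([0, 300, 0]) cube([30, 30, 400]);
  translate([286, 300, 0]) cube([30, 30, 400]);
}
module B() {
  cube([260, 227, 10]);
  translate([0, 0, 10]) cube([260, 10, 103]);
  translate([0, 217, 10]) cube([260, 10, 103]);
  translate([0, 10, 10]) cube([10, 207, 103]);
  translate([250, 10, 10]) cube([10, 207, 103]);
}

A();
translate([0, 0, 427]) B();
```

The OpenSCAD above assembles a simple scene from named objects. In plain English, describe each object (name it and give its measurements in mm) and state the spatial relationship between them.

A is a simple wooden stool: a rectangular seat 316 mm (x) by 330 mm (y), 27 mm thick, top face at z = 427 mm, on four square legs, each 30×30 mm in cross-section. The legs rest on z = 0, each flush with a corner of the seat.

B is an open-topped rectangular box: outside dimensions 260×227×113 mm, with a uniform wall and base thickness of 10 mm. The base is a full 260×227 slab on the floor; four walls sit on top of the base. The front and back walls (the −y and +y sides) span the full width; the two side walls fit between them.

The open box is on top of the stool.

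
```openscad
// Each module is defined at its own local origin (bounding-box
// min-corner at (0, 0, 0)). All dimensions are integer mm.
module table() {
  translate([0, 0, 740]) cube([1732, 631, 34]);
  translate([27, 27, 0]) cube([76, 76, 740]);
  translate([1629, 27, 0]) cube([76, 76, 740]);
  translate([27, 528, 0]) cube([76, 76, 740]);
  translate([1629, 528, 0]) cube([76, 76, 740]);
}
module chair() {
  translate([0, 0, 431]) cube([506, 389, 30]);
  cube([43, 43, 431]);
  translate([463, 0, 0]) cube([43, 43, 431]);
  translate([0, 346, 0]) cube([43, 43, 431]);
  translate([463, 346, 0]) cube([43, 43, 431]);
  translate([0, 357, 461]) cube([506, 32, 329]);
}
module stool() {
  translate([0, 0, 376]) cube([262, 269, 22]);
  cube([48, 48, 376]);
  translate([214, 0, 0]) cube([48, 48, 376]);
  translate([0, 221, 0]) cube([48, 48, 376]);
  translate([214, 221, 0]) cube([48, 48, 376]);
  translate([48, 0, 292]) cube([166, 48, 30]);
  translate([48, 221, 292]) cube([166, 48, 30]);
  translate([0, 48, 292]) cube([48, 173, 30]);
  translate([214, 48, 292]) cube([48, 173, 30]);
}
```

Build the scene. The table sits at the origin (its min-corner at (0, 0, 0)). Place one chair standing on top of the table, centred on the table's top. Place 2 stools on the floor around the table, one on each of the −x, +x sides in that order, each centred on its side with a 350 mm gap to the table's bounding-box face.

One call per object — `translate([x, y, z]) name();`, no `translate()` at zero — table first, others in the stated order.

table();
translate([613, 121, 774]) chair();
translate([-612, 181, 0]) stool();
translate([2082, 181, 0]) stool();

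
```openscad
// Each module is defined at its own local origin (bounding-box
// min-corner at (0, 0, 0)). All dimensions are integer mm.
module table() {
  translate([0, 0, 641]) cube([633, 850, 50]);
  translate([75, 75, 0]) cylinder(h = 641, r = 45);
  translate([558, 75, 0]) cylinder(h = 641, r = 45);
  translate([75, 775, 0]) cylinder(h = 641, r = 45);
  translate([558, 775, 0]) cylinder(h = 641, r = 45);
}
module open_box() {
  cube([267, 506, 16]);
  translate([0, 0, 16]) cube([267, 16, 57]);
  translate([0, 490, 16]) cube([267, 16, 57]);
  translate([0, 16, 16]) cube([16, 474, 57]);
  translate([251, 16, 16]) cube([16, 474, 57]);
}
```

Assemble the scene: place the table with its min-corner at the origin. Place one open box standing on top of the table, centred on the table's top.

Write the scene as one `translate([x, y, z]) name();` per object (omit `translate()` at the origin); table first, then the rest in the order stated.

table();
translate([183, 172, 691]) open_box();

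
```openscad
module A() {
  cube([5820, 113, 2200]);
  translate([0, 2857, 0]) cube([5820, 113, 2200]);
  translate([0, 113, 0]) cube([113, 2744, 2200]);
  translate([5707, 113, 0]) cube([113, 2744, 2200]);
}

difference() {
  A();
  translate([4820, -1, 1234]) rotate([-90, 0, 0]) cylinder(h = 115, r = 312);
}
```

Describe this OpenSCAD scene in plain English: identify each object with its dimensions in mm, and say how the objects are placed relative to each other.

A is the wall frame of a small rectangular building: four walls, each 2200 mm tall and 113 mm thick, enclosing a footprint 5820 mm (x) by 2970 mm (y) outside-to-outside, with no floor or roof. The front and back walls (the −y and +y sides) span the full width; the two side walls fit between them.

The house frame has a circular hole of radius 312 mm through its front wall, centred at (x = 4820, z = 1234).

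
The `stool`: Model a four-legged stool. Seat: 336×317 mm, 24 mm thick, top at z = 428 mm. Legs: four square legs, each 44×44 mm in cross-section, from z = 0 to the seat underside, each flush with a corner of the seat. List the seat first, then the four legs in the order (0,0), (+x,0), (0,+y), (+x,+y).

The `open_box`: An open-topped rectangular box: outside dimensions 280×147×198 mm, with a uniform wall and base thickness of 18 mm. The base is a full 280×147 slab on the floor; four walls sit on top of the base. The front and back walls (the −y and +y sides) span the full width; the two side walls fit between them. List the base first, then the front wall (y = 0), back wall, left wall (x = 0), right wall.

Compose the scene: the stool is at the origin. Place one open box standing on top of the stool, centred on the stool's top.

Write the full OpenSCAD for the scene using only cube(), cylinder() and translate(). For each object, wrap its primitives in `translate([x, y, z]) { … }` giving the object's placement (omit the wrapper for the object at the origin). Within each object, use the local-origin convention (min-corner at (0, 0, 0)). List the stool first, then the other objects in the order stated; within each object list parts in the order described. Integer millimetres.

translate([0, 0, 404]) cube([336, 317, 24]);
cube([44, 44, 404]);
translate([292, 0, 0]) cube([44, 44, 404]);
translate([0, 273, 0]) cube([44, 44, 404]);
translate([292, 273, 0]) cube([44, 44, 404]);
translate([28, 85, 428]) {
  cube([280, 147, 18]);
  translate([0, 0, 18]) cube([280, 18, 180]);
  translate([0, 129, 18]) cube([280, 18, 180]);
  translate([0, 18, 18]) cube([18, 111, 180]);
  translate([262, 18, 18]) cube([18, 111, 180]);
}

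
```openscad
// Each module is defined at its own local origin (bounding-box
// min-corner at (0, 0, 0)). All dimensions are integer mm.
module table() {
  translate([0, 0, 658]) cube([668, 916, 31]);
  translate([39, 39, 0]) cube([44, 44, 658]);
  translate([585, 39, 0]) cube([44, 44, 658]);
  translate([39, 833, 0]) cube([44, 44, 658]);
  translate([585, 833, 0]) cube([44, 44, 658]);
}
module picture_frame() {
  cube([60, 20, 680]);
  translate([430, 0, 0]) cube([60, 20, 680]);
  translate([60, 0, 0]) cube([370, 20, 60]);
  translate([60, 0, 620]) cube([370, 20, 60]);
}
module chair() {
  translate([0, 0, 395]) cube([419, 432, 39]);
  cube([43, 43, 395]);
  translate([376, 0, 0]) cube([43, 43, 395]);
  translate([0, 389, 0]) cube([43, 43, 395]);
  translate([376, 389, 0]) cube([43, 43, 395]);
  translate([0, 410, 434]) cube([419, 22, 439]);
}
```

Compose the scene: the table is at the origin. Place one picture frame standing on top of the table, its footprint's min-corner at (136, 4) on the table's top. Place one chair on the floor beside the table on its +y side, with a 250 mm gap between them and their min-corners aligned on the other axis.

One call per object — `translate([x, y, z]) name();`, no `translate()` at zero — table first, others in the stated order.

table();
translate([136, 4, 689]) picture_frame();
translate([0, 1166, 0]) chair();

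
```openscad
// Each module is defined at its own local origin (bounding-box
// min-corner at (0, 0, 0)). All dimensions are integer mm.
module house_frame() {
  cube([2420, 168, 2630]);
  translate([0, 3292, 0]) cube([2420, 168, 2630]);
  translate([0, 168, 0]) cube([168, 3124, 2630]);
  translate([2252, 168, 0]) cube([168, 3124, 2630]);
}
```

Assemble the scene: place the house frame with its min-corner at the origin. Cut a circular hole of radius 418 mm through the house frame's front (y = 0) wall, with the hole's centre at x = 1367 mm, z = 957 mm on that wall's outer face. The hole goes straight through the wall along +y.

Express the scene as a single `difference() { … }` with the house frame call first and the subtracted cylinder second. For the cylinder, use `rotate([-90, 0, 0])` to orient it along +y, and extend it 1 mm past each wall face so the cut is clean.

difference() {
  house_frame();
  translate([1367, -1, 957]) rotate([-90, 0, 0]) cylinder(h = 170, r = 418);
}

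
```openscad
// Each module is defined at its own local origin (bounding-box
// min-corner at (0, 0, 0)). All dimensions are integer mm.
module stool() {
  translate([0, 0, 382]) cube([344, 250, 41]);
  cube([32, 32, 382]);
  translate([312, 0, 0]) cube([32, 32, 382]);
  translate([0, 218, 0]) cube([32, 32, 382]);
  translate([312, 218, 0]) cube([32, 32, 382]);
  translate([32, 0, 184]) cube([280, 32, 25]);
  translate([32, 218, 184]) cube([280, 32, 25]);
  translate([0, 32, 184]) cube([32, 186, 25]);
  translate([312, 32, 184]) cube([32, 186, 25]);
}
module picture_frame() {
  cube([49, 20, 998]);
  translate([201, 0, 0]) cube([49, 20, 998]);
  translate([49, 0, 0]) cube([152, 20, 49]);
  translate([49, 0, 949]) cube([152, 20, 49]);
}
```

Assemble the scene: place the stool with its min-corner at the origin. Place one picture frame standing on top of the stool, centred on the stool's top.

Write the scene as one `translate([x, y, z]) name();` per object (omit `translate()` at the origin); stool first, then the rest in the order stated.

stool();
translate([47, 115, 423]) picture_frame();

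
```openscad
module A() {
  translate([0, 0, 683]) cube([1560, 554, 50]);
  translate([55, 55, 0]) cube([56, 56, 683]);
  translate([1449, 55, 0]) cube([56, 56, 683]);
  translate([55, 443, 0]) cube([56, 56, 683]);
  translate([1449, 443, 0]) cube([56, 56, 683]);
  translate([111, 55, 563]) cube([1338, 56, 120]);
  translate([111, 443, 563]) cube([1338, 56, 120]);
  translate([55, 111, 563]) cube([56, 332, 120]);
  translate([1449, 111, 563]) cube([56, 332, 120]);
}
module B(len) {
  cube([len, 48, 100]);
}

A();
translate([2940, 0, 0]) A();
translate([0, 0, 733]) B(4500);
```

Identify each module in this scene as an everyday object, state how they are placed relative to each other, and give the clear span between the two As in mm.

A is a table. B is a beam. A beam spans the tops of two tables. The clear span between the two tables is 1380 mm.

Second table starts at x = 2940; first ends at x = 1560; clear span = 2940 − 1560 = 1380 mm.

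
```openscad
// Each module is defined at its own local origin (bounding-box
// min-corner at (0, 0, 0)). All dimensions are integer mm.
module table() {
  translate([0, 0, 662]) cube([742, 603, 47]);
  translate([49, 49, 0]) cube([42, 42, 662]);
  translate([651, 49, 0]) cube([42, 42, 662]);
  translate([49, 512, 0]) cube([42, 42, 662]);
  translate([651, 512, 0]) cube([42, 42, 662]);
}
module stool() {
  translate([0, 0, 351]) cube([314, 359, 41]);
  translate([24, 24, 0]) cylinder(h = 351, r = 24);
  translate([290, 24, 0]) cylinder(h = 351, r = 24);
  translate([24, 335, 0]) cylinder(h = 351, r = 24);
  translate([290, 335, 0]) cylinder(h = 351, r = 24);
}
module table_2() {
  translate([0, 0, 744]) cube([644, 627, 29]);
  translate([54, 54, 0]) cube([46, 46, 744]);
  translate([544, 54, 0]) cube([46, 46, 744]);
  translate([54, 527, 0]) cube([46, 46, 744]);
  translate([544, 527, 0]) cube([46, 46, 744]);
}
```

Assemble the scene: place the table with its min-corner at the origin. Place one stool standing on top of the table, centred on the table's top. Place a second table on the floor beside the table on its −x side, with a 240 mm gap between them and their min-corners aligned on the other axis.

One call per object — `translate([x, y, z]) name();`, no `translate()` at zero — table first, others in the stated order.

table();
translate([214, 122, 709]) stool();
translate([-884, 0, 0]) table_2();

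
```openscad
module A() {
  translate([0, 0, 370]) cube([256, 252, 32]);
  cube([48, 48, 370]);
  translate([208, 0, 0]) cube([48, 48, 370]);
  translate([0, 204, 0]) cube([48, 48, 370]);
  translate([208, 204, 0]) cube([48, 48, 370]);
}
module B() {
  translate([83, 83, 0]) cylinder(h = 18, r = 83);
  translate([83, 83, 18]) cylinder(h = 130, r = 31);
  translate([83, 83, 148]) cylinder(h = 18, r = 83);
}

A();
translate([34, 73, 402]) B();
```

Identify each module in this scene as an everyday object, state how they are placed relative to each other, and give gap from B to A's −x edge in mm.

A is a stool. B is a spool. The spool is on top of the stool. The gap from the spool to the stool's −x edge is 34 mm.

The spool's min-x is at 34; the stool's min-x is 0; gap = 34 mm.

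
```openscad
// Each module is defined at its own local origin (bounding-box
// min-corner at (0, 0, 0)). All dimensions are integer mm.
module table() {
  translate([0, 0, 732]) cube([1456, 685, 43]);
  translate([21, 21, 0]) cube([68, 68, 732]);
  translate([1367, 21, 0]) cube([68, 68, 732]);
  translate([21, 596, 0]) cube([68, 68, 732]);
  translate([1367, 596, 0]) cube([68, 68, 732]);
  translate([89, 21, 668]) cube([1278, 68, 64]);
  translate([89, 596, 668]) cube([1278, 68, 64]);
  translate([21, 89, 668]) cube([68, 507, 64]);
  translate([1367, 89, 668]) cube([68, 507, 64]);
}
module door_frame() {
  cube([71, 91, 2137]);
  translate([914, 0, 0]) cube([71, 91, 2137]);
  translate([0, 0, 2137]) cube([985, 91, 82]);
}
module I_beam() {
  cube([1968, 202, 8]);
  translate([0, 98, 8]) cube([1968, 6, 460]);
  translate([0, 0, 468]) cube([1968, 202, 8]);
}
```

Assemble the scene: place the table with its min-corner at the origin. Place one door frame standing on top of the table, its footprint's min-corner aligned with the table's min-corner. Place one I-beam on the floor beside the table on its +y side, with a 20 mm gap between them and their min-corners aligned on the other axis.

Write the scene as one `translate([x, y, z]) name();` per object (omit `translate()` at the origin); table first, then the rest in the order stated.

table();
translate([0, 0, 775]) door_frame();
translate([0, 705, 0]) I_beam();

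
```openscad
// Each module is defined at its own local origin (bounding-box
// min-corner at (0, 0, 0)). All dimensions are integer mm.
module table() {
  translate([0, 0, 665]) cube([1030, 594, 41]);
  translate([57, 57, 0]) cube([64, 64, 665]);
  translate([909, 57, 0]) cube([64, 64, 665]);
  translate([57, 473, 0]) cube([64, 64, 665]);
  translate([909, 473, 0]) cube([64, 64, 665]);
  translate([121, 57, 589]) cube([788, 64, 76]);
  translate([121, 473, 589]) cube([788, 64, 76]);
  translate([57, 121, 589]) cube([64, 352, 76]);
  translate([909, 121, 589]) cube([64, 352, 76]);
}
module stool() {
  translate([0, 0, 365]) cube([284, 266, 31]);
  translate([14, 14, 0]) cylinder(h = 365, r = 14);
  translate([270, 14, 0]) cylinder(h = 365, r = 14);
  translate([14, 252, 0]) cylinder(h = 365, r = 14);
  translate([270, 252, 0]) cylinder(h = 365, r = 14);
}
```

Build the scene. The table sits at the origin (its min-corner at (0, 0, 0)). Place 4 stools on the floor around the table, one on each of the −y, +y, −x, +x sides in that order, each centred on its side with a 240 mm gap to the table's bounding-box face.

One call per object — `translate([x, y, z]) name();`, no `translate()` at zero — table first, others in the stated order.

table();
translate([373, -506, 0]) stool();
translate([373, 834, 0]) stool();
translate([-524, 164, 0]) stool();
translate([1270, 164, 0]) stool();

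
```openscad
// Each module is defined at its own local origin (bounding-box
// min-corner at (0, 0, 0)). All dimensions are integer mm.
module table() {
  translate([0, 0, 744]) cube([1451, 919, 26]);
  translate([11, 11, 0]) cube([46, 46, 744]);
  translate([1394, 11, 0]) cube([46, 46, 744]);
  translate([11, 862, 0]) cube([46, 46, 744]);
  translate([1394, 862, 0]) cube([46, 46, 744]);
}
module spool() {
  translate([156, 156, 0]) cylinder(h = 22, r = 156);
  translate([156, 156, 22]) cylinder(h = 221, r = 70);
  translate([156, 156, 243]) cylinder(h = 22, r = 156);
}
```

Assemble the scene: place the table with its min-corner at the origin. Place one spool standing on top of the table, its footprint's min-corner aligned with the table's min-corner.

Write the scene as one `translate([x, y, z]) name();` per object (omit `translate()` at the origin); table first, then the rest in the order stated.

table();
translate([0, 0, 770]) spool();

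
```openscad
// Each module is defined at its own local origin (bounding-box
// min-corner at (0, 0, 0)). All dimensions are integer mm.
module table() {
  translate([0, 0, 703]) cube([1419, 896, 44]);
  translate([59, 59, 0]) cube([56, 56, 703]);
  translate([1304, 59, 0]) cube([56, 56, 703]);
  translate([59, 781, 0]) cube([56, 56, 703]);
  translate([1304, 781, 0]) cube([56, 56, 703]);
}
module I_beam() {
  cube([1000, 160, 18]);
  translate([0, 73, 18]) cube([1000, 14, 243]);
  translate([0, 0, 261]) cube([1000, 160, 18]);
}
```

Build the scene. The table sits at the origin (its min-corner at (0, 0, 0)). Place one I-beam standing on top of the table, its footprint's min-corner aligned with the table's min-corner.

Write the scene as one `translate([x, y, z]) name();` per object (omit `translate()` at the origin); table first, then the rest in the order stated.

table();
translate([0, 0, 747]) I_beam();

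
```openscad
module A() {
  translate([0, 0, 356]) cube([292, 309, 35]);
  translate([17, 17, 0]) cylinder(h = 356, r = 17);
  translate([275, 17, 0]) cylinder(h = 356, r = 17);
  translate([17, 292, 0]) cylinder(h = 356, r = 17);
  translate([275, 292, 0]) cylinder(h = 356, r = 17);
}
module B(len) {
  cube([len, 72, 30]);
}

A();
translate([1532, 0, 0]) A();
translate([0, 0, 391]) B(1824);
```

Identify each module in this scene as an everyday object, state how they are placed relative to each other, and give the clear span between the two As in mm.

A is a stool. B is a beam. A beam spans the tops of two stools. The clear span between the two stools is 1240 mm.

Second stool starts at x = 1532; first ends at x = 292; clear span = 1532 − 292 = 1240 mm.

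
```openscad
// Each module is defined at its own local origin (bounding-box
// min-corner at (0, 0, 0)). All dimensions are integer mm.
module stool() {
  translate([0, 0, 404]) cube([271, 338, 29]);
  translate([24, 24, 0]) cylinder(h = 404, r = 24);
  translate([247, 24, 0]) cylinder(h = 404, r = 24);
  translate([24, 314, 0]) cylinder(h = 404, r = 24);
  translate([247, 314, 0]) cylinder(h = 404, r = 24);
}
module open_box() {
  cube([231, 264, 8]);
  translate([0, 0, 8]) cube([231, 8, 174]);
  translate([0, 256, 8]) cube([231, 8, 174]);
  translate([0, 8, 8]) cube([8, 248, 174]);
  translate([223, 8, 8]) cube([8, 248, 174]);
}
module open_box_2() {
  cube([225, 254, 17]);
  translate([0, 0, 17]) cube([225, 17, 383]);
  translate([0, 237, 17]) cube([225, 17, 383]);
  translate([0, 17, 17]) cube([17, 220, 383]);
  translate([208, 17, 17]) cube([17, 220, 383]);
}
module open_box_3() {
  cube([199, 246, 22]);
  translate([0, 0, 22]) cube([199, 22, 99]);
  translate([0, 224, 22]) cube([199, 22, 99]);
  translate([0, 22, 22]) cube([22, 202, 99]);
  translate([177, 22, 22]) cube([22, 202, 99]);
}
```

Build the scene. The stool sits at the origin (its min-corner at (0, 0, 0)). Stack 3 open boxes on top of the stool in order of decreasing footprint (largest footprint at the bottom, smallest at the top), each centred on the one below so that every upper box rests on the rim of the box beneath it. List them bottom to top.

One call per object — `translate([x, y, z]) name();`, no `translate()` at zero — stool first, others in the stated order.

stool();
translate([20, 37, 433]) open_box();
translate([23, 42, 615]) open_box_2();
translate([36, 46, 1015]) open_box_3();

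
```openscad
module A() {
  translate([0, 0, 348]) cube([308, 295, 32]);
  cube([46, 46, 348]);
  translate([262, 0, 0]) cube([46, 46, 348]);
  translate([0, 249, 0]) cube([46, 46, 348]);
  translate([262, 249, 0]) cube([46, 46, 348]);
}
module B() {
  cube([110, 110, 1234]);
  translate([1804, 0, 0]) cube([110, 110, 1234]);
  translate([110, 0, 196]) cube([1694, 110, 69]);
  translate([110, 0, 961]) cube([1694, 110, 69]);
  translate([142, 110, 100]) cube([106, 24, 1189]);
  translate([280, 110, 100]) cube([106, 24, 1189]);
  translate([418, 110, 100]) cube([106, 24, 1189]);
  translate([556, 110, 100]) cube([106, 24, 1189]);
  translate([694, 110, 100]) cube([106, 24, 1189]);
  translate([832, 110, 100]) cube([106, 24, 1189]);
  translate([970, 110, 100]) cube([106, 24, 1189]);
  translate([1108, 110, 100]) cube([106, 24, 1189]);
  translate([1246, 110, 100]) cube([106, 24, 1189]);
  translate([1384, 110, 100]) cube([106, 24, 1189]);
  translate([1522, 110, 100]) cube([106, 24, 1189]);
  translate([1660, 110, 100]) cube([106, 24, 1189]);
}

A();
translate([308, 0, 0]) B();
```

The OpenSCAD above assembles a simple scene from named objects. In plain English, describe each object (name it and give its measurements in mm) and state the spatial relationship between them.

A is a four-legged stool. The seat is a 308×295×32 mm slab whose top surface is at z = 380 mm; four square legs, each 46×46 mm in cross-section, run from the floor (z = 0) to the underside of the seat, each flush with a corner of the seat.

B is a fence section. Two 110×110 mm posts, 1234 mm tall, stand on the floor with a clear span of 1694 mm between their inner faces. Two horizontal rails of 110×69 mm section span the gap between the posts with their undersides at z = 196 mm and z = 961 mm, flush with the posts' −y face. 12 pickets, each 106 mm wide, 24 mm thick and 1189 mm tall, are fixed to the +y face of the rails with their bottoms at z = 100 mm, evenly spaced across the span with equal gaps (rounded down to the nearest mm) at the −x end and between each pair — any rounding remainder accumulates at the +x end.

The fence section is against the stool's +x side, with their −y faces flush.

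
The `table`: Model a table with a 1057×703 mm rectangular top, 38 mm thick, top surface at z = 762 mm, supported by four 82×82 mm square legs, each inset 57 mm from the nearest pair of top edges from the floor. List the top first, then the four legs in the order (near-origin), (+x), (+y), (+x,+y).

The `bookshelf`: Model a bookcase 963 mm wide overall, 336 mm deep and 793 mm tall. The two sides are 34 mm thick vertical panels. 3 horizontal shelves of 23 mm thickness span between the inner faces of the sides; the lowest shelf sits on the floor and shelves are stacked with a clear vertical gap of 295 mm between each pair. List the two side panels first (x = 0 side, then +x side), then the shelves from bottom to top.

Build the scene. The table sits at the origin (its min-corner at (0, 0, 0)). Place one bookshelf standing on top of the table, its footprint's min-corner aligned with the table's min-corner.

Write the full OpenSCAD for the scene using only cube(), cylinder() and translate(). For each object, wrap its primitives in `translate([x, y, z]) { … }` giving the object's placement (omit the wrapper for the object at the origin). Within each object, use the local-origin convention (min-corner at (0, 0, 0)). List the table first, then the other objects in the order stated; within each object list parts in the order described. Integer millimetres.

translate([0, 0, 724]) cube([1057, 703, 38]);
translate([57, 57, 0]) cube([82, 82, 724]);
translate([918, 57, 0]) cube([82, 82, 724]);
translate([57, 564, 0]) cube([82, 82, 724]);
translate([918, 564, 0]) cube([82, 82, 724]);
translate([0, 0, 762]) {
  cube([34, 336, 793]);
  translate([929, 0, 0]) cube([34, 336, 793]);
  translate([34, 0, 0]) cube([895, 336, 23]);
  translate([34, 0, 318]) cube([895, 336, 23]);
  translate([34, 0, 636]) cube([895, 336, 23]);
}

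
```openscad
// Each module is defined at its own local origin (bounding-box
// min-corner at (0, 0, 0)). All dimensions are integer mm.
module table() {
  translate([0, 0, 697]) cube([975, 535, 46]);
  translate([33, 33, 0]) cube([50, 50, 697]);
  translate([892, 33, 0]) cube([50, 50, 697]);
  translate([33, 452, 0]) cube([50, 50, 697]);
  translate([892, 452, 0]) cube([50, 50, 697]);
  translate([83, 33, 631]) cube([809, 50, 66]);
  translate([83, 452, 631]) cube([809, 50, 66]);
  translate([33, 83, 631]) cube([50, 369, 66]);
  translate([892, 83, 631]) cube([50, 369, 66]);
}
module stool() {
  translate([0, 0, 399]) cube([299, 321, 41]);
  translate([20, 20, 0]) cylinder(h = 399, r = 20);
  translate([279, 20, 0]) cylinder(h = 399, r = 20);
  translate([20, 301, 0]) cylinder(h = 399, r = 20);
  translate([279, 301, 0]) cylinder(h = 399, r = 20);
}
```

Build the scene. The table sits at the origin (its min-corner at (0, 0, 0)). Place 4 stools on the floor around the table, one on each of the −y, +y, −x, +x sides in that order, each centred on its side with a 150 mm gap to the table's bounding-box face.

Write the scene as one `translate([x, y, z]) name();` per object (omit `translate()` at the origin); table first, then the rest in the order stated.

table();
translate([338, -471, 0]) stool();
translate([338, 685, 0]) stool();
translate([-449, 107, 0]) stool();
translate([1125, 107, 0]) stool();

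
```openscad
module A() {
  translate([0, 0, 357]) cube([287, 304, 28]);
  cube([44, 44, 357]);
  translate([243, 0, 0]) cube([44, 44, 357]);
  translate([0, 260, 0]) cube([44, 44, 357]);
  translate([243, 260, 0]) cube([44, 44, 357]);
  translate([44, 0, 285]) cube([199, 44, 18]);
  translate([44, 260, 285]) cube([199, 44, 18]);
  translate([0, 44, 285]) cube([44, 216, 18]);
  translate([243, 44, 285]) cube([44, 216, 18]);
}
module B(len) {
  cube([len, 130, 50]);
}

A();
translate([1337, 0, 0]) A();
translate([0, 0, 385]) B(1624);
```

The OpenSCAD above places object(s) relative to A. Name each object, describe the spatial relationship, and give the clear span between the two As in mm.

Second stool starts at x = 1337; first ends at x = 287; clear span = 1337 − 287 = 1050 mm.

A is a stool. B is a beam. A beam spans the tops of two stools. The clear span between the two stools is 1050 mm.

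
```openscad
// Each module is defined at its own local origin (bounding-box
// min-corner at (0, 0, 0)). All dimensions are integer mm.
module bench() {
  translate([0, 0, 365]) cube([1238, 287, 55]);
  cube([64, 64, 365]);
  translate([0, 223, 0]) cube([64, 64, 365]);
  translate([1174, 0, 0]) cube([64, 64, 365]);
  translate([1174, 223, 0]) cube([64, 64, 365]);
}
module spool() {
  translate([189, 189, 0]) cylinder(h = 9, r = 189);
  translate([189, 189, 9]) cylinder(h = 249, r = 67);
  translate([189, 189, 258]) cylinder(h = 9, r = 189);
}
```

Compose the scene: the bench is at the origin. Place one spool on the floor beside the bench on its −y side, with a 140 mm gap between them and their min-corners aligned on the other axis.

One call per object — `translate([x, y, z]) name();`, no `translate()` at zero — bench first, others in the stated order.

bench();
translate([0, -518, 0]) spool();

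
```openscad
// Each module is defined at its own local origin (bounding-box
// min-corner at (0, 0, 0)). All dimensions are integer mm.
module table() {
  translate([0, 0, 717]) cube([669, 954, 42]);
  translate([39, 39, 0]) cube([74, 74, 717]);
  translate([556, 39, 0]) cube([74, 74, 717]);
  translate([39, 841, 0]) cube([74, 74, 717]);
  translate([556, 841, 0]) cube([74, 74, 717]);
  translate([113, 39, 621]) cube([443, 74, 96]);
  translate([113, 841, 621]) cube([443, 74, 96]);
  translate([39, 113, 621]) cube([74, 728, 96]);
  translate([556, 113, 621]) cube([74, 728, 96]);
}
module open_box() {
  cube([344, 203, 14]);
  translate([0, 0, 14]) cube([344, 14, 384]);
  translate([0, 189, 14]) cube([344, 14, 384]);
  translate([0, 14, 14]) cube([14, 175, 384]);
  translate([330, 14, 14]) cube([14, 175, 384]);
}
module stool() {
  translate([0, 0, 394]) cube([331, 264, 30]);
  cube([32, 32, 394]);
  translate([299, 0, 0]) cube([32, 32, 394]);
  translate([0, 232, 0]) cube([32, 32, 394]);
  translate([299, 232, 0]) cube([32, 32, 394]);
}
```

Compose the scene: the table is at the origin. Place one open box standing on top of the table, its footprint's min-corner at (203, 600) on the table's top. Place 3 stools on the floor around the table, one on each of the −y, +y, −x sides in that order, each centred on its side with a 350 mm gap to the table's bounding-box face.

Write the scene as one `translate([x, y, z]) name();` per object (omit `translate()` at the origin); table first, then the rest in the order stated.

table();
translate([203, 600, 759]) open_box();
translate([169, -614, 0]) stool();
translate([169, 1304, 0]) stool();
translate([-681, 345, 0]) stool();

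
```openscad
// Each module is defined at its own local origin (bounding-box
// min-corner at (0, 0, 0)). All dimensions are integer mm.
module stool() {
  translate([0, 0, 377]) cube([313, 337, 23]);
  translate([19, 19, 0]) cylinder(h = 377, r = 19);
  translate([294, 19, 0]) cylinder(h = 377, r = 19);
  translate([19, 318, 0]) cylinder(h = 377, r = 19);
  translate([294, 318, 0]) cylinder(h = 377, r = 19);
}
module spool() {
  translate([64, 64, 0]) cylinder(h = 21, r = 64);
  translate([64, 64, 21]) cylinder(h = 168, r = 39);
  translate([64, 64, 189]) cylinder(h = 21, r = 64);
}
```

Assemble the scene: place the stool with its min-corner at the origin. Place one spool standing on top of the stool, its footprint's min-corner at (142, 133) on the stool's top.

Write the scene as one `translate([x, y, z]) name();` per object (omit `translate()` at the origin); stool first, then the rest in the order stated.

stool();
translate([142, 133, 400]) spool();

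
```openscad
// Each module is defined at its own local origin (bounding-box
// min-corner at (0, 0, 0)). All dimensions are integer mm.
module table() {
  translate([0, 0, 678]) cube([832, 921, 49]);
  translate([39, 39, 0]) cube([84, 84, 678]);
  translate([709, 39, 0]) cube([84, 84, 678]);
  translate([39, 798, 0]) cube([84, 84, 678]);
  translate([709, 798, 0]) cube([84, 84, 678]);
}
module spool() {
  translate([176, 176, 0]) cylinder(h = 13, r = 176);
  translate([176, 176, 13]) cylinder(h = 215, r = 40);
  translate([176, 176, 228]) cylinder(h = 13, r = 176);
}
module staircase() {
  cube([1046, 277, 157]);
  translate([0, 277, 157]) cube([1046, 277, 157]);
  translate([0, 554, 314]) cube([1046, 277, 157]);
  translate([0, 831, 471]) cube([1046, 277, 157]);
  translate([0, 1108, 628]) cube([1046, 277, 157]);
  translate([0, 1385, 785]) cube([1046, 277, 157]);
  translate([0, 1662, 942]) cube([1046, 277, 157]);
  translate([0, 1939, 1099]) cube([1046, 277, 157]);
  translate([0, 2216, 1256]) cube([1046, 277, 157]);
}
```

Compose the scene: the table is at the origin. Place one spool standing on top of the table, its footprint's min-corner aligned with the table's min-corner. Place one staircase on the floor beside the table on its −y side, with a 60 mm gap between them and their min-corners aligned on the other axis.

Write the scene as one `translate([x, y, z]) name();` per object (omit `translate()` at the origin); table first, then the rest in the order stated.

table();
translate([0, 0, 727]) spool();
translate([0, -2553, 0]) staircase();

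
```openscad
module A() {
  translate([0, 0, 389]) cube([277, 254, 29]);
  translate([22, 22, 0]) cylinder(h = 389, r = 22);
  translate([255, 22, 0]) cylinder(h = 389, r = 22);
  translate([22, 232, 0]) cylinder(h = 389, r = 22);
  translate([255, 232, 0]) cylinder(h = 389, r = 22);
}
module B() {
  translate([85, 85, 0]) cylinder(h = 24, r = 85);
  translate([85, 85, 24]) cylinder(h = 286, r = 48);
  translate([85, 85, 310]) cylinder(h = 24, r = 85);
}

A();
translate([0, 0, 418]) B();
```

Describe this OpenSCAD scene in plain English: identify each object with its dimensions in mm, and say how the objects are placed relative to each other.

A is a simple wooden stool: a rectangular seat 277 mm (x) by 254 mm (y), 29 mm thick, top face at z = 418 mm, on four round legs, each 44 mm in diameter. The legs rest on z = 0, each leg's axis is inset half a diameter from the nearest pair of seat edges (so the leg's bounding box is flush with the corner).

B is a spool: two coaxial disc flanges of radius 85 mm and thickness 24 mm, joined by a core cylinder of radius 48 mm and height 286 mm. The lower flange rests on z = 0 and the three cylinders share a vertical axis.

The spool is on top of the stool.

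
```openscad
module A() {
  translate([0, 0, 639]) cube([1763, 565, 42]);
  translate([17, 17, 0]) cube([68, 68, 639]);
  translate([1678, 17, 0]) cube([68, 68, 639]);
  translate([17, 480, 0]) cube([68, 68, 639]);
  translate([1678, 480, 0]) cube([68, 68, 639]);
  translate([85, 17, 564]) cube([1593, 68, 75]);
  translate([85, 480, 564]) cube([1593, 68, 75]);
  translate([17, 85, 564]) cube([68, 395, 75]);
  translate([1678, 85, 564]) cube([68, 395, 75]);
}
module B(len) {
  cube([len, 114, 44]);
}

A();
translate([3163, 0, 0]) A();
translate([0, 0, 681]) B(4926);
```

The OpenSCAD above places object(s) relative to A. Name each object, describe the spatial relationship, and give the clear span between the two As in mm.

A is a table. B is a beam. A beam spans the tops of two tables. The clear span between the two tables is 1400 mm.

Second table starts at x = 3163; first ends at x = 1763; clear span = 3163 − 1763 = 1400 mm.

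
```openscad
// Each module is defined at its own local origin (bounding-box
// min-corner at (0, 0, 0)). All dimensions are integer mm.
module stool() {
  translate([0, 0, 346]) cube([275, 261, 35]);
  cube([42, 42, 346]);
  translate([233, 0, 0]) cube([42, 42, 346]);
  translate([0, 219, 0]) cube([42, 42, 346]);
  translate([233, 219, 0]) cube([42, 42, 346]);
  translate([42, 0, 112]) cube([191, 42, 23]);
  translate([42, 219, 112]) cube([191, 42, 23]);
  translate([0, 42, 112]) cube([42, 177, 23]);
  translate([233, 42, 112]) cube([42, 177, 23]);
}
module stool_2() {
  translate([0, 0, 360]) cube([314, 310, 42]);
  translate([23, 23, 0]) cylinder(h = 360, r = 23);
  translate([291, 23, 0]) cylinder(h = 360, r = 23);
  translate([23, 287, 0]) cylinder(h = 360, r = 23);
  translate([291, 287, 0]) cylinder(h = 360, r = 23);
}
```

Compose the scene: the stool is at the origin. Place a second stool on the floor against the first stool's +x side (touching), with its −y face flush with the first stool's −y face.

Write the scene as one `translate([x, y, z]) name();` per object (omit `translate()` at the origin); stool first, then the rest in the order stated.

stool();
translate([275, 0, 0]) stool_2();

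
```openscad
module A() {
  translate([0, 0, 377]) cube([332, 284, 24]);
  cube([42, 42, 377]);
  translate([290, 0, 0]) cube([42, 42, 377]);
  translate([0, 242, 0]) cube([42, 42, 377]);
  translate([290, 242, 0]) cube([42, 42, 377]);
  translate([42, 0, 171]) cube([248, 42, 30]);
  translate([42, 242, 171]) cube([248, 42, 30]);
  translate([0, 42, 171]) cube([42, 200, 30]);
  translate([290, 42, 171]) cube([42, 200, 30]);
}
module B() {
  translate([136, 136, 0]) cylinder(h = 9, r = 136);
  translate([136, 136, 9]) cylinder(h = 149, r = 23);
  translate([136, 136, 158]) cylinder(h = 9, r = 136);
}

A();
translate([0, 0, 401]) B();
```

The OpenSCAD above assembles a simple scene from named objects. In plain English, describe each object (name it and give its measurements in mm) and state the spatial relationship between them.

A is a four-legged stool. The seat is a 332×284×24 mm slab whose top surface is at z = 401 mm; four square legs, each 42×42 mm in cross-section, run from the floor (z = 0) to the underside of the seat, each flush with a corner of the seat. Four stretchers, 42 mm wide and 30 mm tall, connect adjacent legs with their undersides at z = 171 mm, each running between the inner faces of the legs it joins and aligned with the legs' outer faces on the other axis.

B is a spool: two coaxial disc flanges of radius 136 mm and thickness 9 mm, joined by a core cylinder of radius 23 mm and height 149 mm. The lower flange rests on z = 0 and the three cylinders share a vertical axis.

The spool is on top of the stool.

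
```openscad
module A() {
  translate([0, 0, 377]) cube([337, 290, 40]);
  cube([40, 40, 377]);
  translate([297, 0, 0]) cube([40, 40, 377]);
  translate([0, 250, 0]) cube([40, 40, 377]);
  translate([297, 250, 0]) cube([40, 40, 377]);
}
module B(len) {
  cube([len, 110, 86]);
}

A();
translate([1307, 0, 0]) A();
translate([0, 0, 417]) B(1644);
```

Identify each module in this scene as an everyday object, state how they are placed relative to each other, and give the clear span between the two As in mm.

A is a stool. B is a beam. A beam spans the tops of two stools. The clear span between the two stools is 970 mm.

Second stool starts at x = 1307; first ends at x = 337; clear span = 1307 − 337 = 970 mm.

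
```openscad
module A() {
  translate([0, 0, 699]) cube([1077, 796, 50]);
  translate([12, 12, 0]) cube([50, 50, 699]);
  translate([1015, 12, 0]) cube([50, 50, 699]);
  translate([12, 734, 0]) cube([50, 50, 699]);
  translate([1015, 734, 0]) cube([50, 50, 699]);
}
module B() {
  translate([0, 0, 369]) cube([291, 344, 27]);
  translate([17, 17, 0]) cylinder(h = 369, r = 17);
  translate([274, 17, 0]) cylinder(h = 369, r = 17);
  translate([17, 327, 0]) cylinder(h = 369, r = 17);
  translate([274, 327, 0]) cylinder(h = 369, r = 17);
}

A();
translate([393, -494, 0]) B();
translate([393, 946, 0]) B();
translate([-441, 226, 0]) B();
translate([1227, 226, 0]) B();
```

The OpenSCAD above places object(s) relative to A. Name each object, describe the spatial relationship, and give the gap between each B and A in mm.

Each stool's nearest face is 150 mm from the table's bounding box.

A is a table. B is a stool. Four stools sit around the table at the −y, +y, −x, +x sides. The gap between each stool and the table is 150 mm.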